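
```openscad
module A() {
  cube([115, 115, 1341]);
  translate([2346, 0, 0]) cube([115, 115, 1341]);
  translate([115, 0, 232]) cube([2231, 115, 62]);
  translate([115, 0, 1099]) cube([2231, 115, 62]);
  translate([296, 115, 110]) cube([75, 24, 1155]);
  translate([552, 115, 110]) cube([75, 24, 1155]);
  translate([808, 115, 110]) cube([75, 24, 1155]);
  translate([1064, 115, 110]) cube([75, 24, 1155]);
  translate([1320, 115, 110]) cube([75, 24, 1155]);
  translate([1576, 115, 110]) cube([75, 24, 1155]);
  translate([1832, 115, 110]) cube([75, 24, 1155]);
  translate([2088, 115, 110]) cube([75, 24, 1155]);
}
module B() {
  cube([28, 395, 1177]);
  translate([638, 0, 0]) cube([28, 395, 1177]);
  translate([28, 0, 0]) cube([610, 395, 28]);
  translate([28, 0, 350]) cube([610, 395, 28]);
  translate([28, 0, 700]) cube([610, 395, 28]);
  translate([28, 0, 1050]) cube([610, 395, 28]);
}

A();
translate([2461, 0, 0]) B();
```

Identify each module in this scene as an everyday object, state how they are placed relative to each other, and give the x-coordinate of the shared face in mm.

A is a fence section. B is a bookshelf. The bookshelf is against the fence section's +x side, with their −y faces flush. The x-coordinate of the shared face is 2461 mm.

The fence section's +x face and the bookshelf's −x face are both at x = 2461 mm.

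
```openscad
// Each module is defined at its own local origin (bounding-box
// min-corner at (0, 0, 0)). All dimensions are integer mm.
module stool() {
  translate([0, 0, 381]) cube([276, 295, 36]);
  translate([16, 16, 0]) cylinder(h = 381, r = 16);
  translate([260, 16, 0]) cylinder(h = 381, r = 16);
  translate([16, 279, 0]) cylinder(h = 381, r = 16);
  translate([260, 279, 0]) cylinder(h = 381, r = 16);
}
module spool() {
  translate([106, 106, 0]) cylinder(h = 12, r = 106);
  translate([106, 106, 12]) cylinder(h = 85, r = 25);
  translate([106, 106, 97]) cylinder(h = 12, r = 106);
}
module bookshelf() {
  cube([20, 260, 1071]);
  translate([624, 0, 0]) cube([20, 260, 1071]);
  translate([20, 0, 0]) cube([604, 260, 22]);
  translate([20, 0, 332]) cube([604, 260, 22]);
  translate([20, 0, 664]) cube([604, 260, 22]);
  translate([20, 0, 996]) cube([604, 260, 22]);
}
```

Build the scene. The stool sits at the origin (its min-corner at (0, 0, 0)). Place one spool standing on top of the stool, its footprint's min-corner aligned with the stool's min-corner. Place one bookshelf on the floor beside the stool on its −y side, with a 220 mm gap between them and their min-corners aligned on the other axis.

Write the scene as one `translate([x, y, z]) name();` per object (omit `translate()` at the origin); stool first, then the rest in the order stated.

stool();
translate([0, 0, 417]) spool();
translate([0, -480, 0]) bookshelf();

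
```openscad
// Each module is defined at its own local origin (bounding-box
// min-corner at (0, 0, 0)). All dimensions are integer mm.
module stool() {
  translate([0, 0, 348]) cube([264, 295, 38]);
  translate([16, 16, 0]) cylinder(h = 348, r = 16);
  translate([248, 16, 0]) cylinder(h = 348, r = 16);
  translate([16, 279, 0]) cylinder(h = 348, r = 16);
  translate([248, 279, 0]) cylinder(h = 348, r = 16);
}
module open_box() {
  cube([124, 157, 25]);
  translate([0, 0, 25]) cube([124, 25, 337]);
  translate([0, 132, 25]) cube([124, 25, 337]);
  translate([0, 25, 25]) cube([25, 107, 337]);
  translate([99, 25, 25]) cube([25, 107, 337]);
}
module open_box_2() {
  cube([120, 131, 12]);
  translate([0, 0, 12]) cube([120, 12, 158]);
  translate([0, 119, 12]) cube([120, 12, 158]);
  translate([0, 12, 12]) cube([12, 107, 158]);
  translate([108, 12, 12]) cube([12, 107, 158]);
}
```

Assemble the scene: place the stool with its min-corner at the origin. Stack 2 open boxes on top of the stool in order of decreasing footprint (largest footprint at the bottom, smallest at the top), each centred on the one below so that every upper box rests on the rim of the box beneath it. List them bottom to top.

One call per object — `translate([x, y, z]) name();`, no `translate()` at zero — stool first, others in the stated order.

stool();
translate([70, 69, 386]) open_box();
translate([72, 82, 748]) open_box_2();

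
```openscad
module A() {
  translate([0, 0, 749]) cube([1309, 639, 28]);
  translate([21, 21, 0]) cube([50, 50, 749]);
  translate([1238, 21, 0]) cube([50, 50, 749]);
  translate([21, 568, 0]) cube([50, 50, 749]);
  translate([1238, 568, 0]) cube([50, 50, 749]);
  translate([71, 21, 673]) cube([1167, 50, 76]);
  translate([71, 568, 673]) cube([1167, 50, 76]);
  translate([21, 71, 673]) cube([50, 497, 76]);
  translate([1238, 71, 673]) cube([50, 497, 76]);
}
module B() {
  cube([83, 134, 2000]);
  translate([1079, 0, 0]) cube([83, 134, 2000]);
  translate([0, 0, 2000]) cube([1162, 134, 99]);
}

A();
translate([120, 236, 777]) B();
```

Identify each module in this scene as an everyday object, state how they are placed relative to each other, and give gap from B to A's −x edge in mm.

The door frame's min-x is at 120; the table's min-x is 0; gap = 120 mm.

A is a table. B is a door frame. The door frame is on top of the table. The gap from the door frame to the table's −x edge is 120 mm.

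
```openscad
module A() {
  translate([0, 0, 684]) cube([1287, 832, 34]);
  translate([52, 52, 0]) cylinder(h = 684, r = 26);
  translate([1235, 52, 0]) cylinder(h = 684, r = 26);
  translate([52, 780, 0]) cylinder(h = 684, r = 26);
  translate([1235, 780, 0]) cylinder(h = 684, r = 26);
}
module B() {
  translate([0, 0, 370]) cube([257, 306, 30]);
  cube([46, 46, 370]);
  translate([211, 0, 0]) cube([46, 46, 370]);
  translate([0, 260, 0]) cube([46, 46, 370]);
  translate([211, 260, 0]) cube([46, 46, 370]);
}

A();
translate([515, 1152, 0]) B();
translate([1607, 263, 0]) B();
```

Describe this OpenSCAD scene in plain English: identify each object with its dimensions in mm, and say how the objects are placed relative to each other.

A is a table with a 1287×832 mm rectangular top, 34 mm thick, top surface at z = 718 mm, supported by four round legs of 52 mm diameter, each leg's bounding box inset 26 mm from the nearest pair of top edges, running from the floor.

B is a simple wooden stool: a rectangular seat 257 mm (x) by 306 mm (y), 30 mm thick, top face at z = 400 mm, on four square legs, each 46×46 mm in cross-section. The legs rest on z = 0, each flush with a corner of the seat.

Two stools sit around the table at the +y, +x sides.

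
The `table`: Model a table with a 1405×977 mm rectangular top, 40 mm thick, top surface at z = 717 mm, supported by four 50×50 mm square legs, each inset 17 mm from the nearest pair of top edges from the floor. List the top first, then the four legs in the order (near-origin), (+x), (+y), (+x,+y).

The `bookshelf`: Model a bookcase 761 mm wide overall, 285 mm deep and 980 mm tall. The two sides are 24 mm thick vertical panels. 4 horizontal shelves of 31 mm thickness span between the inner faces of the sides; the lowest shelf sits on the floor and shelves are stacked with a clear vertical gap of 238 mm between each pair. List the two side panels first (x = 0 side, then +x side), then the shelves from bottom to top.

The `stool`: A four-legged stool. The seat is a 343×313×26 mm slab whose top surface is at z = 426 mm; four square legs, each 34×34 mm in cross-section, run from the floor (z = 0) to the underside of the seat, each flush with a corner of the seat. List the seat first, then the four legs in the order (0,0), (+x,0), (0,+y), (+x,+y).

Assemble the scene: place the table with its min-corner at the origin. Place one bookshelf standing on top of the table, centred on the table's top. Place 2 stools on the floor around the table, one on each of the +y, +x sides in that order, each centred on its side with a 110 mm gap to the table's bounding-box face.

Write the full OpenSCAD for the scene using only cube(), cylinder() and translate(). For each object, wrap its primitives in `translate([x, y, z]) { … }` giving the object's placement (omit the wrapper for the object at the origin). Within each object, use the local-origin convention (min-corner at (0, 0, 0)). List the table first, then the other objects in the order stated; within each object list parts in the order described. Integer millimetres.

translate([0, 0, 677]) cube([1405, 977, 40]);
translate([17, 17, 0]) cube([50, 50, 677]);
translate([1338, 17, 0]) cube([50, 50, 677]);
translate([17, 910, 0]) cube([50, 50, 677]);
translate([1338, 910, 0]) cube([50, 50, 677]);
translate([322, 346, 717]) {
  cube([24, 285, 980]);
  translate([737, 0, 0]) cube([24, 285, 980]);
  translate([24, 0, 0]) cube([713, 285, 31]);
  translate([24, 0, 269]) cube([713, 285, 31]);
  translate([24, 0, 538]) cube([713, 285, 31]);
  translate([24, 0, 807]) cube([713, 285, 31]);
}
translate([531, 1087, 0]) {
  translate([0, 0, 400]) cube([343, 313, 26]);
  cube([34, 34, 400]);
  translate([309, 0, 0]) cube([34, 34, 400]);
  translate([0, 279, 0]) cube([34, 34, 400]);
  translate([309, 279, 0]) cube([34, 34, 400]);
}
translate([1515, 332, 0]) {
  translate([0, 0, 400]) cube([343, 313, 26]);
  cube([34, 34, 400]);
  translate([309, 0, 0]) cube([34, 34, 400]);
  translate([0, 279, 0]) cube([34, 34, 400]);
  translate([309, 279, 0]) cube([34, 34, 400]);
}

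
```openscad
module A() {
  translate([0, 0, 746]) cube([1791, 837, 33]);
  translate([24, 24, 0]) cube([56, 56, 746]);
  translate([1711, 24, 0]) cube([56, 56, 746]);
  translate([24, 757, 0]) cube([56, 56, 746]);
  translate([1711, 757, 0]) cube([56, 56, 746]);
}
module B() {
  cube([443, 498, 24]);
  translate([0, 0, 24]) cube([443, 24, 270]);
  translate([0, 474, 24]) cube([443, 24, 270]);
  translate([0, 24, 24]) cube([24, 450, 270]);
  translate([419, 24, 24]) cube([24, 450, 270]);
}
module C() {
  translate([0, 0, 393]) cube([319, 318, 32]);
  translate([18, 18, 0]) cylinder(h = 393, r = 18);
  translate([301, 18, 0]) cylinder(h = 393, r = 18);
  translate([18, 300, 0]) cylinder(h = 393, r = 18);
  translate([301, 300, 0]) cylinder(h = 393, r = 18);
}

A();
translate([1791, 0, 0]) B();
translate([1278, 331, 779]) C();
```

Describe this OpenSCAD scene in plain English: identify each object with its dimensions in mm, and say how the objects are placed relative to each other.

A is a table: top 1791 mm (x) × 837 mm (y), 33 mm thick, upper face at z = 779 mm, on four 56×56 mm square legs, each inset 24 mm from the nearest pair of top edges, running from z = 0 to the bottom of the top.

B is an open-topped rectangular box: outside dimensions 443×498×294 mm, with a uniform wall and base thickness of 24 mm. The base is a full 443×498 slab on the floor; four walls sit on top of the base. The front and back walls (the −y and +y sides) span the full width; the two side walls fit between them.

C is a four-legged stool. The seat is 319×318 mm, 32 mm thick, top at z = 425 mm. It stands on four round legs, each 36 mm in diameter, from z = 0 to the seat underside, each leg's axis is inset half a diameter from the nearest pair of seat edges (so the leg's bounding box is flush with the corner).

The open box is against the table's +x side, with their −y faces flush. The stool is on top of the table.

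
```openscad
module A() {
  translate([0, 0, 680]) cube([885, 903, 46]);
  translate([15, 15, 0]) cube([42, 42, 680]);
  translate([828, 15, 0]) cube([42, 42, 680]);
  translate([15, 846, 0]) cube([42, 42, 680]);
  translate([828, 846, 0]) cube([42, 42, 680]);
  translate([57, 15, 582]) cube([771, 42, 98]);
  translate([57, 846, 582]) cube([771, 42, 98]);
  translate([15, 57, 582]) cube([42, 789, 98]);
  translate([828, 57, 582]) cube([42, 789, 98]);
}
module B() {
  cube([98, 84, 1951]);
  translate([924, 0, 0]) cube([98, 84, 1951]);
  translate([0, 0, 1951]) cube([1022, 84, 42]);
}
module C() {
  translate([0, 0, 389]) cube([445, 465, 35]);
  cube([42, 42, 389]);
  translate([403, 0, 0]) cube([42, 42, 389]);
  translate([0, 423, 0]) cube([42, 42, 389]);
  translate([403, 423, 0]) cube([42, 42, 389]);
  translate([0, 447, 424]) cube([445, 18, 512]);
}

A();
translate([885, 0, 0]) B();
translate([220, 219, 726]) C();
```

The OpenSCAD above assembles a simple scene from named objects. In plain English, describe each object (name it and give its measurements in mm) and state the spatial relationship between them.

A is a table with a 885×903 mm rectangular top, 46 mm thick, top surface at z = 726 mm, supported by four 42×42 mm square legs, each inset 15 mm from the nearest pair of top edges, running from the floor. Four apron rails, 42 mm thick and 98 mm tall, run between adjacent legs with their top edges flush with the underside of the top and their outer faces flush with the legs' outer faces.

B is a door frame. The clear opening is 826 mm wide and 1951 mm high. Two 98 mm wide jambs, 84 mm deep, stand either side of the opening from the floor to the top of the opening. A 42 mm thick head sits across the top of both jambs, spanning the full outside width of the frame.

C is a chair: 445×465 mm seat, 35 mm thick, top at z = 424 mm, on four 42 mm square corner legs flush with the seat edges. A 18 mm thick backrest slab spans the full seat width, extending 512 mm above the seat top, its back face flush with the seat's +y edge.

The door frame is against the table's +x side, with their −y faces flush. The chair is on top of the table, centred.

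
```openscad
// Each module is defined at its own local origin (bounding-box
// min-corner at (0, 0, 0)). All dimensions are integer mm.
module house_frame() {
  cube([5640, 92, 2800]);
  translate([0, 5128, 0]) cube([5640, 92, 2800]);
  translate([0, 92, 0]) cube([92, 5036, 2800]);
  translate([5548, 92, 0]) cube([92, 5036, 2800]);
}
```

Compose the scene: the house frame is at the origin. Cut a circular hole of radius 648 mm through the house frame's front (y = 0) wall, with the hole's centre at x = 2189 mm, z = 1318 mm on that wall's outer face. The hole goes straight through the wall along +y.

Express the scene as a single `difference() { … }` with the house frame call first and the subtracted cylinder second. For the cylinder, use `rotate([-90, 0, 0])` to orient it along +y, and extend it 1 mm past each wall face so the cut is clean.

difference() {
  house_frame();
  translate([2189, -1, 1318]) rotate([-90, 0, 0]) cylinder(h = 94, r = 648);
}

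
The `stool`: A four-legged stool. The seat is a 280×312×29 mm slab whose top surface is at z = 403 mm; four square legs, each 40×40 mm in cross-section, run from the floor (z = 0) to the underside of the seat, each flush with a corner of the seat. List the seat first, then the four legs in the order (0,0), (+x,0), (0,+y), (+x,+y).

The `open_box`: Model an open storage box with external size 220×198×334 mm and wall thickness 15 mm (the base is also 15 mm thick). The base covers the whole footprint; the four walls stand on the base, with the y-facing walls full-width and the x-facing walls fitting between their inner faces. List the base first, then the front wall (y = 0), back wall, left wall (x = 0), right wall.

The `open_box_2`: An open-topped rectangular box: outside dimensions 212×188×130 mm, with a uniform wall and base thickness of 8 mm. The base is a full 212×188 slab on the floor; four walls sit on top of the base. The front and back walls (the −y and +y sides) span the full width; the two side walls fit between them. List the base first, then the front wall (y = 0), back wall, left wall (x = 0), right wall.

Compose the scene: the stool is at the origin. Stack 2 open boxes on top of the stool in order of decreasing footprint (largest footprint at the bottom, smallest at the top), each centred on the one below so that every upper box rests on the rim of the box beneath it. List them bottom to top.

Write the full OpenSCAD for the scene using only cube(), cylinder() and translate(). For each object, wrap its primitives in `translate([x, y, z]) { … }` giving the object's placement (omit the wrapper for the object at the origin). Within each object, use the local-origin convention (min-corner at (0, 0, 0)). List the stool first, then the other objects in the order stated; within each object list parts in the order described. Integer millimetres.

translate([0, 0, 374]) cube([280, 312, 29]);
cube([40, 40, 374]);
translate([240, 0, 0]) cube([40, 40, 374]);
translate([0, 272, 0]) cube([40, 40, 374]);
translate([240, 272, 0]) cube([40, 40, 374]);
translate([30, 57, 403]) {
  cube([220, 198, 15]);
  translate([0, 0, 15]) cube([220, 15, 319]);
  translate([0, 183, 15]) cube([220, 15, 319]);
  translate([0, 15, 15]) cube([15, 168, 319]);
  translate([205, 15, 15]) cube([15, 168, 319]);
}
translate([34, 62, 737]) {
  cube([212, 188, 8]);
  translate([0, 0, 8]) cube([212, 8, 122]);
  translate([0, 180, 8]) cube([212, 8, 122]);
  translate([0, 8, 8]) cube([8, 172, 122]);
  translate([204, 8, 8]) cube([8, 172, 122]);
}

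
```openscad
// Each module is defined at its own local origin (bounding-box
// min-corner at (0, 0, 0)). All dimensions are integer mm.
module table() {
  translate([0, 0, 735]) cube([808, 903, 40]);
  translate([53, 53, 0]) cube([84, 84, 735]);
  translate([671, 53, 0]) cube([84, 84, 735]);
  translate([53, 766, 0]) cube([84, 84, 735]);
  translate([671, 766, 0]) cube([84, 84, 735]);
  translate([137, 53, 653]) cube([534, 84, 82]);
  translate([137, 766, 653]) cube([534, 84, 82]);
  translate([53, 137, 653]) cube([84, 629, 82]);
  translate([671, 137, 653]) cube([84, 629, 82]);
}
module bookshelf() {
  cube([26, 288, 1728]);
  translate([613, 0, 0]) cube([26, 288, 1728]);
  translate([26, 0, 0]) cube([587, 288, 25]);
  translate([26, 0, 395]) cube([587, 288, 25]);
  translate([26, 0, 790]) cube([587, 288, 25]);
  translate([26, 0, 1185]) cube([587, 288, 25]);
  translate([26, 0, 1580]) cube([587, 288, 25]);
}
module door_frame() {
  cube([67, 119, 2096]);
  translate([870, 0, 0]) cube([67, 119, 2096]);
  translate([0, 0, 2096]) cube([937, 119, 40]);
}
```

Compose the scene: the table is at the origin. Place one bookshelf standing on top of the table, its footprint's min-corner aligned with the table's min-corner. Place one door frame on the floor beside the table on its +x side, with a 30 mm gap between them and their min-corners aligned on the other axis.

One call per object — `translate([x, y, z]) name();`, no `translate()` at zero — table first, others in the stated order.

table();
translate([0, 0, 775]) bookshelf();
translate([838, 0, 0]) door_frame();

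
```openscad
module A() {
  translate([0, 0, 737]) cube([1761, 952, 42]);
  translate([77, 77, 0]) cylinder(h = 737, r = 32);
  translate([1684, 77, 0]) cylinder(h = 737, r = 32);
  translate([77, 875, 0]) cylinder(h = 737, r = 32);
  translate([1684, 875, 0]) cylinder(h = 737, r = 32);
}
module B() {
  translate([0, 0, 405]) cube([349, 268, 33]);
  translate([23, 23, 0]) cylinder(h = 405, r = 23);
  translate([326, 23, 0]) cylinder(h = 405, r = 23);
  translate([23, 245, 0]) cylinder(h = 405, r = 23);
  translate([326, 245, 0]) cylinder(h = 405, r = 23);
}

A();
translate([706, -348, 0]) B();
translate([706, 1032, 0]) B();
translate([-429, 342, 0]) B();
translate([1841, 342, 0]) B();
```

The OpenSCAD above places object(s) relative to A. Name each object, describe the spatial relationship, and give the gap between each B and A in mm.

Each stool's nearest face is 80 mm from the table's bounding box.

A is a table. B is a stool. Four stools sit around the table at the −y, +y, −x, +x sides. The gap between each stool and the table is 80 mm.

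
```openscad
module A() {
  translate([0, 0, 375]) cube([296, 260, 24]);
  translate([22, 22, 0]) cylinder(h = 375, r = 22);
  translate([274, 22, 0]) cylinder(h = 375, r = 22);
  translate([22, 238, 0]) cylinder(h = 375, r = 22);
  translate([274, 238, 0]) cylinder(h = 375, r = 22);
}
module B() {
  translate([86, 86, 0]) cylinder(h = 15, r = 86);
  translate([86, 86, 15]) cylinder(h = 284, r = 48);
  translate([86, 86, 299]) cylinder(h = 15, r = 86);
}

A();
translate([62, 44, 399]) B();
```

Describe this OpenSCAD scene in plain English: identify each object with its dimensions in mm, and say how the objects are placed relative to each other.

A is a simple wooden stool: a rectangular seat 296 mm (x) by 260 mm (y), 24 mm thick, top face at z = 399 mm, on four round legs, each 44 mm in diameter. The legs rest on z = 0, each leg's axis is inset half a diameter from the nearest pair of seat edges (so the leg's bounding box is flush with the corner).

B is a spool: two coaxial disc flanges of radius 86 mm and thickness 15 mm, joined by a core cylinder of radius 48 mm and height 284 mm. The lower flange rests on z = 0 and the three cylinders share a vertical axis.

The spool is on top of the stool, centred.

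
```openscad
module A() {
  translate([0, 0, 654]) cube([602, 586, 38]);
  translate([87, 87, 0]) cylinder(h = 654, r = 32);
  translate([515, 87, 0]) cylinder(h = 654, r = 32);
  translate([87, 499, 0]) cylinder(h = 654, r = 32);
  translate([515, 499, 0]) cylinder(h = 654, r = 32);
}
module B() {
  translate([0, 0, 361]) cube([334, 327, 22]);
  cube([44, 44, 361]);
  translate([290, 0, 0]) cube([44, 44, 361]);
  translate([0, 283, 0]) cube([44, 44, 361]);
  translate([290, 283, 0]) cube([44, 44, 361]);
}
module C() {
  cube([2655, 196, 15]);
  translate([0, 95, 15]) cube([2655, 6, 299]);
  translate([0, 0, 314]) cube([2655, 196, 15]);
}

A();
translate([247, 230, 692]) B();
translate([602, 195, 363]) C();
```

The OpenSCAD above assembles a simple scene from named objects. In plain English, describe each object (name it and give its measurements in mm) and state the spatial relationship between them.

A is a table with a 602×586 mm rectangular top, 38 mm thick, top surface at z = 692 mm, supported by four round legs of 64 mm diameter, each leg's bounding box inset 55 mm from the nearest pair of top edges, running from the floor.

B is a four-legged stool. The seat is a 334×327×22 mm slab whose top surface is at z = 383 mm; four square legs, each 44×44 mm in cross-section, run from the floor (z = 0) to the underside of the seat, each flush with a corner of the seat.

C is an I-beam lying along x, 2655 mm long. Overall section height 329 mm. Two flanges 196 mm wide (y) and 15 mm thick, one on the floor and one at the top; a web 6 mm thick runs between them, centred on the flange width.

The stool is on top of the table. The I-beam is beside the table with their tops flush at z = 692.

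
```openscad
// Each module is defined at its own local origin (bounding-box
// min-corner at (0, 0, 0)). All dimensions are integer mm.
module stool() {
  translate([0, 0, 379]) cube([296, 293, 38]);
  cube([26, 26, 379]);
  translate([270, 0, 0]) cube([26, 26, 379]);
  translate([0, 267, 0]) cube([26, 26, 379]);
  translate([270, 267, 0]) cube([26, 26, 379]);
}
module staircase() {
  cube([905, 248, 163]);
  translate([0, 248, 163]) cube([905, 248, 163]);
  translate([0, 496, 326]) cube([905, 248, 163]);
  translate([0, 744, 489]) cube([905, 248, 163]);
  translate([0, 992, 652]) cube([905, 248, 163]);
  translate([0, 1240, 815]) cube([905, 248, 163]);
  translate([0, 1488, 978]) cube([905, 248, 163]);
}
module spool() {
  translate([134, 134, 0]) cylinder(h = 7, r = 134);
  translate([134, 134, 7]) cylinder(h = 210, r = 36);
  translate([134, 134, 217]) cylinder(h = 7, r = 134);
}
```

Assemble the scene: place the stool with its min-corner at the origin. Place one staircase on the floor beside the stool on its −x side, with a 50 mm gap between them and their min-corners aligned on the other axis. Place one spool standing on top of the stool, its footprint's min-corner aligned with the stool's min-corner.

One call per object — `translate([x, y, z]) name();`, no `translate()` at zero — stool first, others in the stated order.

stool();
translate([-955, 0, 0]) staircase();
translate([0, 0, 417]) spool();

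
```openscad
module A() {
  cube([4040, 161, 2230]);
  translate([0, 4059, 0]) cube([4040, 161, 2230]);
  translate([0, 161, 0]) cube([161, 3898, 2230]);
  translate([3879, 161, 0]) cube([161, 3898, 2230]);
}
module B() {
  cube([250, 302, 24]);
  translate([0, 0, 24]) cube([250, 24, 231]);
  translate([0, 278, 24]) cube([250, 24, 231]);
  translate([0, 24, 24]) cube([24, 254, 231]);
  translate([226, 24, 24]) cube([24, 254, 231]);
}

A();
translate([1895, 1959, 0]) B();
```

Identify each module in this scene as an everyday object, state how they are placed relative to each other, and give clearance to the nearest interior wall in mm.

Clearances: x = 1734, y = 1798; minimum 1734 mm.

A is a house frame. B is an open box. The open box sits inside the house frame, centred. The clearance to the nearest interior wall is 1734 mm.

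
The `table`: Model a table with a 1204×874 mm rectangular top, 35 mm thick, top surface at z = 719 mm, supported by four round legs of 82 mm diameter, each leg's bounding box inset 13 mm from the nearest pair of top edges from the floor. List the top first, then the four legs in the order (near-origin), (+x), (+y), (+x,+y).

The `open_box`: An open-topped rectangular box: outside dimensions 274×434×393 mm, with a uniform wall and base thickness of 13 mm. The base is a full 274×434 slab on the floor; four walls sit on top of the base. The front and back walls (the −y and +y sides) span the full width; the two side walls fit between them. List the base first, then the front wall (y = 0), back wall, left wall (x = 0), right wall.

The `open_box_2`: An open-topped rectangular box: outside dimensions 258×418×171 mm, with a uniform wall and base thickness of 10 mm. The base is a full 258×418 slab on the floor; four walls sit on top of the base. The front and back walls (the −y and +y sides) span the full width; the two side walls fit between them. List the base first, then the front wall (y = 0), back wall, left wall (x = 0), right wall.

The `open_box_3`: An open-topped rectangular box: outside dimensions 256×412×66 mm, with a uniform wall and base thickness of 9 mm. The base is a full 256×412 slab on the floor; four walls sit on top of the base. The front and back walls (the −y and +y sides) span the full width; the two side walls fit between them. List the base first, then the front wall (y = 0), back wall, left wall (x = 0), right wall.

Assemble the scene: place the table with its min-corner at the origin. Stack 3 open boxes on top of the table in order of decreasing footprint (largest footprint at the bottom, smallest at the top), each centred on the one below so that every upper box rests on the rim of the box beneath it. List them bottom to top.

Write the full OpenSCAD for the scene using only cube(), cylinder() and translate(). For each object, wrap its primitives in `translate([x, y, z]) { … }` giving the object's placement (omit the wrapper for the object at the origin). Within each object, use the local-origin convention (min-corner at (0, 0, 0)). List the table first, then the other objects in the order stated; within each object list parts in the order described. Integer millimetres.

translate([0, 0, 684]) cube([1204, 874, 35]);
translate([54, 54, 0]) cylinder(h = 684, r = 41);
translate([1150, 54, 0]) cylinder(h = 684, r = 41);
translate([54, 820, 0]) cylinder(h = 684, r = 41);
translate([1150, 820, 0]) cylinder(h = 684, r = 41);
translate([465, 220, 719]) {
  cube([274, 434, 13]);
  translate([0, 0, 13]) cube([274, 13, 380]);
  translate([0, 421, 13]) cube([274, 13, 380]);
  translate([0, 13, 13]) cube([13, 408, 380]);
  translate([261, 13, 13]) cube([13, 408, 380]);
}
translate([473, 228, 1112]) {
  cube([258, 418, 10]);
  translate([0, 0, 10]) cube([258, 10, 161]);
  translate([0, 408, 10]) cube([258, 10, 161]);
  translate([0, 10, 10]) cube([10, 398, 161]);
  translate([248, 10, 10]) cube([10, 398, 161]);
}
translate([474, 231, 1283]) {
  cube([256, 412, 9]);
  translate([0, 0, 9]) cube([256, 9, 57]);
  translate([0, 403, 9]) cube([256, 9, 57]);
  translate([0, 9, 9]) cube([9, 394, 57]);
  translate([247, 9, 9]) cube([9, 394, 57]);
}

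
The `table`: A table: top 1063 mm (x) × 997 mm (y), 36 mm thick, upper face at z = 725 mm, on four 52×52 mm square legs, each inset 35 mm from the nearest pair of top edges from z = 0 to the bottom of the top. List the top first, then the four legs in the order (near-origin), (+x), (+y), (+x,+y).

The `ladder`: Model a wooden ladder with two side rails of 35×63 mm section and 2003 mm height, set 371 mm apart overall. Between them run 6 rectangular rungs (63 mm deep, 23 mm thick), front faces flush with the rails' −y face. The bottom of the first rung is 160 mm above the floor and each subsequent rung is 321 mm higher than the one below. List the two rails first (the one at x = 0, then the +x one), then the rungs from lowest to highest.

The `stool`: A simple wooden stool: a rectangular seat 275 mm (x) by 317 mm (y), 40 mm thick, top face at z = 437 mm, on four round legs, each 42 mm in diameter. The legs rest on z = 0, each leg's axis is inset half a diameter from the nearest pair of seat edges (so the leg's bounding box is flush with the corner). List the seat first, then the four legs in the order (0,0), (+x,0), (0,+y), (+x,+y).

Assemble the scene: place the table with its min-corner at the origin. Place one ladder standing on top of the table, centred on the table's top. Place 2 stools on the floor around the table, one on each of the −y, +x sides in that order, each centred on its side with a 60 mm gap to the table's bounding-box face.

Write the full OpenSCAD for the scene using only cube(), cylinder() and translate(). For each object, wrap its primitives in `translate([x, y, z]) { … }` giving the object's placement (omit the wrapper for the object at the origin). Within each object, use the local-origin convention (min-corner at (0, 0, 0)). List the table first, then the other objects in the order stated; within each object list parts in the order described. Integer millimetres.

translate([0, 0, 689]) cube([1063, 997, 36]);
translate([35, 35, 0]) cube([52, 52, 689]);
translate([976, 35, 0]) cube([52, 52, 689]);
translate([35, 910, 0]) cube([52, 52, 689]);
translate([976, 910, 0]) cube([52, 52, 689]);
translate([346, 467, 725]) {
  cube([35, 63, 2003]);
  translate([336, 0, 0]) cube([35, 63, 2003]);
  translate([35, 0, 160]) cube([301, 63, 23]);
  translate([35, 0, 481]) cube([301, 63, 23]);
  translate([35, 0, 802]) cube([301, 63, 23]);
  translate([35, 0, 1123]) cube([301, 63, 23]);
  translate([35, 0, 1444]) cube([301, 63, 23]);
  translate([35, 0, 1765]) cube([301, 63, 23]);
}
translate([394, -377, 0]) {
  translate([0, 0, 397]) cube([275, 317, 40]);
  translate([21, 21, 0]) cylinder(h = 397, r = 21);
  translate([254, 21, 0]) cylinder(h = 397, r = 21);
  translate([21, 296, 0]) cylinder(h = 397, r = 21);
  translate([254, 296, 0]) cylinder(h = 397, r = 21);
}
translate([1123, 340, 0]) {
  translate([0, 0, 397]) cube([275, 317, 40]);
  translate([21, 21, 0]) cylinder(h = 397, r = 21);
  translate([254, 21, 0]) cylinder(h = 397, r = 21);
  translate([21, 296, 0]) cylinder(h = 397, r = 21);
  translate([254, 296, 0]) cylinder(h = 397, r = 21);
}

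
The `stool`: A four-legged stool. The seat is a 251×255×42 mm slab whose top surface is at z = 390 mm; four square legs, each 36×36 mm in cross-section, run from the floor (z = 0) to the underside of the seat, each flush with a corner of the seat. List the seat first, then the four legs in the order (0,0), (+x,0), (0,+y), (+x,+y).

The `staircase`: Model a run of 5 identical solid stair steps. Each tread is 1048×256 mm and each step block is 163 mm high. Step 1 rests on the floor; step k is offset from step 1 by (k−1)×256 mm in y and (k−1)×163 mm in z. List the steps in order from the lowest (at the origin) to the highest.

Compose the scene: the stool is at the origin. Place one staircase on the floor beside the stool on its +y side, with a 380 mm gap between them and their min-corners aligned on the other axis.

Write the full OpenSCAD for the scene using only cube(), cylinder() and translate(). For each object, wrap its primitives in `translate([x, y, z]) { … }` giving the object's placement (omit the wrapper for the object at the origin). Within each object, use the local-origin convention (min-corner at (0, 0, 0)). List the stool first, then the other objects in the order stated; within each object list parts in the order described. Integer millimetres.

translate([0, 0, 348]) cube([251, 255, 42]);
cube([36, 36, 348]);
translate([215, 0, 0]) cube([36, 36, 348]);
translate([0, 219, 0]) cube([36, 36, 348]);
translate([215, 219, 0]) cube([36, 36, 348]);
translate([0, 635, 0]) {
  cube([1048, 256, 163]);
  translate([0, 256, 163]) cube([1048, 256, 163]);
  translate([0, 512, 326]) cube([1048, 256, 163]);
  translate([0, 768, 489]) cube([1048, 256, 163]);
  translate([0, 1024, 652]) cube([1048, 256, 163]);
}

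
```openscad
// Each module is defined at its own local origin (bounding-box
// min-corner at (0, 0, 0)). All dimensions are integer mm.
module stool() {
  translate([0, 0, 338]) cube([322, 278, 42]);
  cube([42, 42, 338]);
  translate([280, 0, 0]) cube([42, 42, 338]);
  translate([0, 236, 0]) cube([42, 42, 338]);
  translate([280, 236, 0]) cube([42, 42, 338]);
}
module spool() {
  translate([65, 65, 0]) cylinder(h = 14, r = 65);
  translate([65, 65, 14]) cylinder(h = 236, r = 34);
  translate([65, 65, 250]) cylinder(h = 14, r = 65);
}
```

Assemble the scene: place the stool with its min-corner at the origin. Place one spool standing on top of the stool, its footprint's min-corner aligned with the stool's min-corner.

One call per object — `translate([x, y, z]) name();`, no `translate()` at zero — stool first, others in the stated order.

stool();
translate([0, 0, 380]) spool();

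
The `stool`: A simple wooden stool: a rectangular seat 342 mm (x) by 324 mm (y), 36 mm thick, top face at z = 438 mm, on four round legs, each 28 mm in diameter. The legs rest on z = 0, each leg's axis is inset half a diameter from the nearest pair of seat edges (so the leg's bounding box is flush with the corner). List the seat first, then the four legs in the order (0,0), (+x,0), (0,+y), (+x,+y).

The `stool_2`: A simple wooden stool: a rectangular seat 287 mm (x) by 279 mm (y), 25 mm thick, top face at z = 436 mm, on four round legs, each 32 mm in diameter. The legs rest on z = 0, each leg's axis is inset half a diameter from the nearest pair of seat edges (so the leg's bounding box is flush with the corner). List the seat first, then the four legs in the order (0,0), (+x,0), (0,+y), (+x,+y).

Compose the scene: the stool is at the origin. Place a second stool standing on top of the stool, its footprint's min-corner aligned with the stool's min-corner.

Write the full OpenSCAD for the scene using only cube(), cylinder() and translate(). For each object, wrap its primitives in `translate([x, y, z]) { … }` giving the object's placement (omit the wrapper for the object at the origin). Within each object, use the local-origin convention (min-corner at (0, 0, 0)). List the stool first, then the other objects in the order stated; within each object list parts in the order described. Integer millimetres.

translate([0, 0, 402]) cube([342, 324, 36]);
translate([14, 14, 0]) cylinder(h = 402, r = 14);
translate([328, 14, 0]) cylinder(h = 402, r = 14);
translate([14, 310, 0]) cylinder(h = 402, r = 14);
translate([328, 310, 0]) cylinder(h = 402, r = 14);
translate([0, 0, 438]) {
  translate([0, 0, 411]) cube([287, 279, 25]);
  translate([16, 16, 0]) cylinder(h = 411, r = 16);
  translate([271, 16, 0]) cylinder(h = 411, r = 16);
  translate([16, 263, 0]) cylinder(h = 411, r = 16);
  translate([271, 263, 0]) cylinder(h = 411, r = 16);
}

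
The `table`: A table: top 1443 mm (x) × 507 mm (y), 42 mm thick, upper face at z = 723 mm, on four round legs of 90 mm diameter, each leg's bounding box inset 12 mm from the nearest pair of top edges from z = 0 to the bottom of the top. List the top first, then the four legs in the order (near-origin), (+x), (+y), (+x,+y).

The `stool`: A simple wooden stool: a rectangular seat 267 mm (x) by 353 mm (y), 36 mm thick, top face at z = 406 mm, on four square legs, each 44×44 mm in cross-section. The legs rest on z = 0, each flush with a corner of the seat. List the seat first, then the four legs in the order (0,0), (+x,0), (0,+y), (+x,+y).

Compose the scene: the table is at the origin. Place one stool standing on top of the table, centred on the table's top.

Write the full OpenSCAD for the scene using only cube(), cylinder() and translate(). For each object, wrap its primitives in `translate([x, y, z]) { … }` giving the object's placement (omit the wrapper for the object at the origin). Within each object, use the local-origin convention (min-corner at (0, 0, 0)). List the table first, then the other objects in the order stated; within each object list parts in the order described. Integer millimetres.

translate([0, 0, 681]) cube([1443, 507, 42]);
translate([57, 57, 0]) cylinder(h = 681, r = 45);
translate([1386, 57, 0]) cylinder(h = 681, r = 45);
translate([57, 450, 0]) cylinder(h = 681, r = 45);
translate([1386, 450, 0]) cylinder(h = 681, r = 45);
translate([588, 77, 723]) {
  translate([0, 0, 370]) cube([267, 353, 36]);
  cube([44, 44, 370]);
  translate([223, 0, 0]) cube([44, 44, 370]);
  translate([0, 309, 0]) cube([44, 44, 370]);
  translate([223, 309, 0]) cube([44, 44, 370]);
}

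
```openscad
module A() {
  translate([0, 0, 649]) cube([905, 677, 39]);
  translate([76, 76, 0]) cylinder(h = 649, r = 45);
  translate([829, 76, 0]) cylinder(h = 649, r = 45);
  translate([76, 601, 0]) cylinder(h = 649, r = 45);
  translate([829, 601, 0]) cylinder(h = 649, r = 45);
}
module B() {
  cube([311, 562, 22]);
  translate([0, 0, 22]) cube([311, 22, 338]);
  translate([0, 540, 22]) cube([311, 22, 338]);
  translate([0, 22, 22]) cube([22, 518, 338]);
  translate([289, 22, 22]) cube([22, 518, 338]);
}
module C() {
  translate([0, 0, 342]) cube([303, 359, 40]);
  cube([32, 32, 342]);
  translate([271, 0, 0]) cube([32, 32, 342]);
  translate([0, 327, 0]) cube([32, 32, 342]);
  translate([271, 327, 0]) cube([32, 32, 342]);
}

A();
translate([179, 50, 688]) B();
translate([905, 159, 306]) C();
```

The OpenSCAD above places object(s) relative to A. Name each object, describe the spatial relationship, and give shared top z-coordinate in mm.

A is a table. B is an open box. C is a stool. The open box is on top of the table. The stool is beside the table with their tops flush at z = 688. The shared top z-coordinate is 688 mm.

Both tops at z = 688 mm.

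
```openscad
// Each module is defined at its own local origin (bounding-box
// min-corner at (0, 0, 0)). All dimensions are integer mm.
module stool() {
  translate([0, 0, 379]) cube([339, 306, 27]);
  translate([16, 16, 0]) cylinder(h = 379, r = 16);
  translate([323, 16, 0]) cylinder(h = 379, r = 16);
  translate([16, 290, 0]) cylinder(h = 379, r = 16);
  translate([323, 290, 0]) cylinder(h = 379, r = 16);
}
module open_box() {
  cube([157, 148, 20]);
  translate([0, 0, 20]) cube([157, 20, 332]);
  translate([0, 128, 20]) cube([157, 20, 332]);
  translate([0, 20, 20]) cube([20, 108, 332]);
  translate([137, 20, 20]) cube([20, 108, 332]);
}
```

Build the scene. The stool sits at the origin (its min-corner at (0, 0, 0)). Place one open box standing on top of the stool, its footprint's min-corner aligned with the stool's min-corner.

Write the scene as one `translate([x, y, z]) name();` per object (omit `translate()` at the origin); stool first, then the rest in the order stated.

stool();
translate([0, 0, 406]) open_box();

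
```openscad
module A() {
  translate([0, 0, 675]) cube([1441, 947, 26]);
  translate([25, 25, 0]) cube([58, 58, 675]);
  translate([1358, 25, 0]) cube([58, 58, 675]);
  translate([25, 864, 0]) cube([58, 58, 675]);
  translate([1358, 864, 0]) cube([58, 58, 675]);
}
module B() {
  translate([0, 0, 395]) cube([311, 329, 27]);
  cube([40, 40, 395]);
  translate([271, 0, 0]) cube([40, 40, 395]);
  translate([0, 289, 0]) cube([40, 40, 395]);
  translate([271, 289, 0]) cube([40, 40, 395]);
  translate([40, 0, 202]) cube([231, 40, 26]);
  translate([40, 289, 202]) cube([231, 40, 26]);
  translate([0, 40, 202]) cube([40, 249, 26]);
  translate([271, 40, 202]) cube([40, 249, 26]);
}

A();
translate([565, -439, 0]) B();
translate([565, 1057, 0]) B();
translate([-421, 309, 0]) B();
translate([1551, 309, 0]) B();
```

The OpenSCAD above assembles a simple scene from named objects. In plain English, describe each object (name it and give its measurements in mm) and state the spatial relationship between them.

A is a rectangular dining table. The top is 1441×947×26 mm with its upper surface at z = 701 mm. It stands on four 58×58 mm square legs, each inset 25 mm from the nearest pair of top edges, running from the floor to the underside of the top.

B is a four-legged stool. The seat is a 311×329×27 mm slab whose top surface is at z = 422 mm; four square legs, each 40×40 mm in cross-section, run from the floor (z = 0) to the underside of the seat, each flush with a corner of the seat. Four stretchers, 40 mm wide and 26 mm tall, connect adjacent legs with their undersides at z = 202 mm, each running between the inner faces of the legs it joins and aligned with the legs' outer faces on the other axis.

Four stools sit around the table at the −y, +y, −x, +x sides.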